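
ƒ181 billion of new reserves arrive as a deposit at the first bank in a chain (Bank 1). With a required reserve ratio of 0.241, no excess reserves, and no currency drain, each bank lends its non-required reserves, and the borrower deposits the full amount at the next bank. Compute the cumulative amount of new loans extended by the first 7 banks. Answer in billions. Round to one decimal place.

ƒ487.3 billion

Bank i lends (1 − rr)^i of the original deposit: Bank 1 lends 181·0.7590 = 137.3790, Bank 2 lends 181·0.7590² ≈ 104.2707, and so on.
Summing a geometric series: total = 181·[0.7590·(1 − 0.7590^7) / (1 − 0.7590)] ≈ 487.3202 billion.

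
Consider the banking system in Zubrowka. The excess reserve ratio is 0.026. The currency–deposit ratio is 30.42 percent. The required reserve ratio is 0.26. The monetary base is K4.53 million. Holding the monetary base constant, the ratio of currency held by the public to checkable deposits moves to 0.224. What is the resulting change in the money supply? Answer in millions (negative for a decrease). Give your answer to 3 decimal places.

K0.862 million

Initially m₁ = (1 + 0.3042) / (0.26 + 0.026 + 0.3042) ≈ 2.20976, so M₁ = 2.20976 × 4.53 ≈ 10.0102 million.
After the change m₂ = (1 + 0.224) / (0.26 + 0.026 + 0.224) = 2.4, so M₂ = 2.4 × 4.53 = 10.872 million.
ΔM = M₂ − M₁ = 10.872 − 10.0102 = 0.8618 million.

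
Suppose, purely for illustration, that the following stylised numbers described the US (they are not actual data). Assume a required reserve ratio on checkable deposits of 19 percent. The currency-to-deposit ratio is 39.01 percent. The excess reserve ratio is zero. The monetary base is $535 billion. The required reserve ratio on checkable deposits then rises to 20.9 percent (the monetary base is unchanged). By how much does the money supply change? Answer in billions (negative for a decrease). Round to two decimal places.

Initially m₁ = (1 + 0.3901) / (0.19 + 0.3901) ≈ 2.396311, so M₁ = 2.396311 × 535 ≈ 1282.0264 billion.
After the change m₂ = (1 + 0.3901) / (0.209 + 0.3901) ≈ 2.320314, so M₂ = 2.320314 × 535 ≈ 1241.368 billion.
ΔM = M₂ − M₁ = 1241.368 − 1282.0264 = -40.6584 billion.

-40.66 billion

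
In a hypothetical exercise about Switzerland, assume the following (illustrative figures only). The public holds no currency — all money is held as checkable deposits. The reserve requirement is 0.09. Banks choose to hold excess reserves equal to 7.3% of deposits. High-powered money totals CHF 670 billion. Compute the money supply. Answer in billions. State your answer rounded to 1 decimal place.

The money multiplier is m = 1 / (rr + e) = 1 / (0.09 + 0.073) ≈ 6.13497.
So M = m × MB = 6.13497 × 670 = 4110.4299 billion.

CHF 4110.4 billion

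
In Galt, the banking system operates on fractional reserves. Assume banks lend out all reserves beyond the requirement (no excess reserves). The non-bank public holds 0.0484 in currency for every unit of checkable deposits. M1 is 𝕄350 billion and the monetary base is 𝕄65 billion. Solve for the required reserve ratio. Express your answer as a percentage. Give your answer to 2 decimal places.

Using m = M/MB = 350/65 ≈ 5.384615. Since m = (1 + c)/(c + rr + e), the denominator satisfies c + rr + e = (1 + c)/m = (1 + 0.0484) / 5.384615 ≈ 0.194703.
With c = 0.0484 and e = 0, the required reserve ratio is 0.194703 − 0.0484 − 0 = 0.146303.

14.63%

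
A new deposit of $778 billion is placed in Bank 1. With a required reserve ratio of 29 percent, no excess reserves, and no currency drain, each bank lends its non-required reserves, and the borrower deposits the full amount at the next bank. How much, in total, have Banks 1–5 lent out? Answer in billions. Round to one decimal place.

$1561.1 billion

Bank i lends (1 − rr)^i of the original deposit: Bank 1 lends 778·0.7100 = 552.3800, Bank 2 lends 778·0.7100² = 392.1898, and so on.
Summing a geometric series: total = 778·[0.7100·(1 − 0.7100^5) / (1 − 0.7100)] ≈ 1561.0965 billion.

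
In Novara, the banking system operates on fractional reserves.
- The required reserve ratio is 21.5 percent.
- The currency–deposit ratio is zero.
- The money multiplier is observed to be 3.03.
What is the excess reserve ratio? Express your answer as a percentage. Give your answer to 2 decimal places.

Using m = 3.03. Since m = (1 + c)/(c + rr + e), the denominator satisfies c + rr + e = (1 + c)/m = (1 + 0) / 3.03 ≈ 0.330033.
With c = 0 and rr = 0.215, the excess reserve ratio is 0.330033 − 0 − 0.215 = 0.115033.

11.50%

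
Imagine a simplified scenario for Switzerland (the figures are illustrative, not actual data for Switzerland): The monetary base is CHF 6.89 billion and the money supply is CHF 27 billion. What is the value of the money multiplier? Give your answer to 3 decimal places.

The money multiplier is m = M / MB = 27 / 6.89 ≈ 3.91872.

3.919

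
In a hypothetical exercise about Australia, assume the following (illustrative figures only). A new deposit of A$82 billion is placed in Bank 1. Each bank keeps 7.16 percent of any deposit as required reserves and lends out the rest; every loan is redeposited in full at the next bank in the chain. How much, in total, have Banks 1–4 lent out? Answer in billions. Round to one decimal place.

A$273.3 billion

Bank i lends (1 − rr)^i of the original deposit: Bank 1 lends 82·0.9284 = 76.1288, Bank 2 lends 82·0.9284² ≈ 70.6780, and so on.
Summing a geometric series: total = 82·[0.9284·(1 − 0.9284^4) / (1 − 0.9284)] ≈ 273.3434 billion.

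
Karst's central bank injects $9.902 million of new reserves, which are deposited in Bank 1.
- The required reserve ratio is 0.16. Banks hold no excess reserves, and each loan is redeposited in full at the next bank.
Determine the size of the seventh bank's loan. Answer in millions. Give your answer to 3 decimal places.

Each bank lends a fraction (1 − rr) = 0.8400 of the deposit it receives, so Bank 7 receives 9.902·0.8400^6 and lends 9.902·0.8400^7 ≈ 2.9220 million.

$2.922 million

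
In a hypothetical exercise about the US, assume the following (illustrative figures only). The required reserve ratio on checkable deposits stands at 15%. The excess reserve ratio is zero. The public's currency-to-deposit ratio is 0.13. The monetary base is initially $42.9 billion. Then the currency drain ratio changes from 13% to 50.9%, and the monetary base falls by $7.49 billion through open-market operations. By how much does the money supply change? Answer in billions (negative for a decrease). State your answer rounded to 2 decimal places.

Before: m₁ = (1 + 0.13) / (0.15 + 0.13) ≈ 4.03571, MB₁ = 42.9, so M₁ = 4.03571 × 42.9 ≈ 173.132 billion.
After: m₂ = (1 + 0.509) / (0.15 + 0.509) ≈ 2.28983, MB₂ = 42.9 − 7.49 = 35.41, so M₂ = 2.28983 × 35.41 ≈ 81.0829 billion.
ΔM = M₂ − M₁ = 81.0829 − 173.132 = -92.0491 billion.

-92.05 billion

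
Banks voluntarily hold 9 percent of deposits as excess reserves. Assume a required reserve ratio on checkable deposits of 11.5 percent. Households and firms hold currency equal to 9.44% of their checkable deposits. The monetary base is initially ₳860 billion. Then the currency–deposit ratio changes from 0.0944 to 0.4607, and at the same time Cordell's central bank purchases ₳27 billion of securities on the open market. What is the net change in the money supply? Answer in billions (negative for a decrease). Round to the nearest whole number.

Before: m₁ = (1 + 0.0944) / (0.115 + 0.09 + 0.0944) ≈ 3.6553, MB₁ = 860, so M₁ = 3.6553 × 860 = 3143.558 billion.
After: m₂ = (1 + 0.4607) / (0.115 + 0.09 + 0.4607) ≈ 2.1942, MB₂ = 860 + 27 = 887, so M₂ = 2.1942 × 887 = 1946.2554 billion.
ΔM = M₂ − M₁ = 1946.2554 − 3143.558 = -1197.3026 billion.

-1197 billion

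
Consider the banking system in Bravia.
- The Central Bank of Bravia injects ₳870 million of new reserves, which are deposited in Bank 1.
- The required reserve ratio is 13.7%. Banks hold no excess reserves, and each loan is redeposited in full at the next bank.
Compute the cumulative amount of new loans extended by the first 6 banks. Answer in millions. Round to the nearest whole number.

₳3216 million

Bank i lends (1 − rr)^i of the original deposit: Bank 1 lends 870·0.8630 = 750.8100, Bank 2 lends 870·0.8630² ≈ 647.9490, and so on.
Summing a geometric series: total = 870·[0.8630·(1 − 0.8630^6) / (1 − 0.8630)] ≈ 3216.3763 million.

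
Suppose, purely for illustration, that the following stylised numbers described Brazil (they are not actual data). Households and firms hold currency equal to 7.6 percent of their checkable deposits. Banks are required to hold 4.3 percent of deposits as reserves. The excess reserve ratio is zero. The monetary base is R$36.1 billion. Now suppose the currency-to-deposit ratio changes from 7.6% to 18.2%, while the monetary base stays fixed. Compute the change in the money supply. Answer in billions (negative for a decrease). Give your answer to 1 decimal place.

-136.8 billion

Initially m₁ = (1 + 0.076) / (0.043 + 0.076) ≈ 9.0420, so M₁ = 9.0420 × 36.1 = 326.4162 billion.
After the change m₂ = (1 + 0.182) / (0.043 + 0.182) ≈ 5.2533, so M₂ = 5.2533 × 36.1 ≈ 189.6441 billion.
ΔM = M₂ − M₁ = 189.6441 − 326.4162 = -136.7721 billion.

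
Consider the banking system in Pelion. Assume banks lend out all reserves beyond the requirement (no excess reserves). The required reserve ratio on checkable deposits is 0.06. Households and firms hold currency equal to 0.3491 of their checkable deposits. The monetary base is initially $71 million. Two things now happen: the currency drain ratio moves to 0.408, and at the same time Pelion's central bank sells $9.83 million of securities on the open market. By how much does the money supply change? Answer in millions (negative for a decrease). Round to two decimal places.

-50.11 million

Before: m₁ = (1 + 0.3491) / (0.06 + 0.3491) ≈ 3.29773, MB₁ = 71, so M₁ = 3.29773 × 71 ≈ 234.1388 million.
After: m₂ = (1 + 0.408) / (0.06 + 0.408) ≈ 3.00855, MB₂ = 71 − 9.83 = 61.17, so M₂ = 3.00855 × 61.17 ≈ 184.033 million.
ΔM = M₂ − M₁ = 184.033 − 234.1388 = -50.1058 million.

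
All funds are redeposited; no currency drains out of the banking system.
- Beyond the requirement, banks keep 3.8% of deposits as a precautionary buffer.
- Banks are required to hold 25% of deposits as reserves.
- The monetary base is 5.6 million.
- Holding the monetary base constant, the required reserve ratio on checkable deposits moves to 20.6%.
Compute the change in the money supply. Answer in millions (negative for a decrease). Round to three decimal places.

Initially m₁ = 1 / (0.25 + 0.038) ≈ 3.47222, so M₁ = 3.47222 × 5.6 ≈ 19.4444 million.
After the change m₂ = 1 / (0.206 + 0.038) ≈ 4.09836, so M₂ = 4.09836 × 5.6 ≈ 22.9508 million.
ΔM = M₂ − M₁ = 22.9508 − 19.4444 = 3.5064 million.

3.506 million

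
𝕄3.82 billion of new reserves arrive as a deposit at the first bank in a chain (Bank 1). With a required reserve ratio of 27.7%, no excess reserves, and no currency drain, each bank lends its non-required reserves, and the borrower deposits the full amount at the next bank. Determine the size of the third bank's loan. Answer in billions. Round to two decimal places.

𝕄1.44 billion

Each bank lends a fraction (1 − rr) = 0.7230 of the deposit it receives, so Bank 3 receives 3.82·0.7230^2 and lends 3.82·0.7230^3 ≈ 1.4437 billion.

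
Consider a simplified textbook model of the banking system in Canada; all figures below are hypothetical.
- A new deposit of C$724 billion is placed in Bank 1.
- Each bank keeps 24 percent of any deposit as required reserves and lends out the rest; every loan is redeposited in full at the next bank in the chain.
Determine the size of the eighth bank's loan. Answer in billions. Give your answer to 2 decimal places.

Each bank lends a fraction (1 − rr) = 0.7600 of the deposit it receives, so Bank 8 receives 724·0.7600^7 and lends 724·0.7600^8 ≈ 80.5837 billion.

C$80.58 billion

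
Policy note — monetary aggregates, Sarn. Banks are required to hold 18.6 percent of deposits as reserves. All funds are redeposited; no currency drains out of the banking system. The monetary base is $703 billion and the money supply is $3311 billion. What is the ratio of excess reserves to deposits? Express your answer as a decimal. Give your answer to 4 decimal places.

0.0263

Using m = M/MB = 3311/703 ≈ 4.709815. Since m = (1 + c)/(c + rr + e), the denominator satisfies c + rr + e = (1 + c)/m = (1 + 0) / 4.709815 ≈ 0.212323.
With c = 0 and rr = 0.186, the ratio of excess reserves to deposits is 0.212323 − 0 − 0.186 = 0.026323.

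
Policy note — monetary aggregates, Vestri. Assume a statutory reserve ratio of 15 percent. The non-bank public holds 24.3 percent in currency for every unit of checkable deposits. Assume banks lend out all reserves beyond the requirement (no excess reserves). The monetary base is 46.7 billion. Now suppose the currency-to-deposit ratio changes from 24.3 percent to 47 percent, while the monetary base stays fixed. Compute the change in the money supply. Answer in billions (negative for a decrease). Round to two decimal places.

-36.98 billion

Initially m₁ = (1 + 0.243) / (0.15 + 0.243) ≈ 3.16285, so M₁ = 3.16285 × 46.7 ≈ 147.7051 billion.
After the change m₂ = (1 + 0.47) / (0.15 + 0.47) ≈ 2.37097, so M₂ = 2.37097 × 46.7 ≈ 110.7243 billion.
ΔM = M₂ − M₁ = 110.7243 − 147.7051 = -36.9808 billion.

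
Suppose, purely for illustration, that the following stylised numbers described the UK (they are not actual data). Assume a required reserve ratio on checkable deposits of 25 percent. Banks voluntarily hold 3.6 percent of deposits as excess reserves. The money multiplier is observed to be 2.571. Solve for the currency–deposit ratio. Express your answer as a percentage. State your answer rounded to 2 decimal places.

Using m = 2.571. From m = (1 + c)/(c + rr + e), rearranging gives 1 + c = m·(c + rr + e), so c·(1 − m) = m·(rr + e) − 1.
Hence c = [m·(rr + e) − 1]/(1 − m) = [2.571 × (0.25 + 0.036) − 1] / (1 − 2.571) ≈ 0.168488.

16.85%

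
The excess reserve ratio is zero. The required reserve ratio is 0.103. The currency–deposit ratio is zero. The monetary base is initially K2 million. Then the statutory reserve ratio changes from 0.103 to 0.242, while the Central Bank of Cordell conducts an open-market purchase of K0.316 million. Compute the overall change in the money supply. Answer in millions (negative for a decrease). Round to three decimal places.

-9.847 million

Before: m₁ = 1 / (0.103) ≈ 9.70874, MB₁ = 2, so M₁ = 9.70874 × 2 ≈ 19.4175 million.
After: m₂ = 1 / (0.242) ≈ 4.13223, MB₂ = 2 + 0.316 = 2.316, so M₂ = 4.13223 × 2.316 ≈ 9.5702 million.
ΔM = M₂ − M₁ = 9.5702 − 19.4175 = -9.8473 million.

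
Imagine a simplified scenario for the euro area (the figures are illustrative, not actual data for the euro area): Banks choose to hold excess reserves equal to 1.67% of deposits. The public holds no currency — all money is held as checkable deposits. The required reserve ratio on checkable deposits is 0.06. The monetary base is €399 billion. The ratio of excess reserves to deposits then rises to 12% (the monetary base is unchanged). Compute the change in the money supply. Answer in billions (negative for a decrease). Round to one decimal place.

-2985.4 billion

Initially m₁ = 1 / (0.06 + 0.0167) ≈ 13.03781, so M₁ = 13.03781 × 399 ≈ 5202.0862 billion.
After the change m₂ = 1 / (0.06 + 0.12) ≈ 5.55556, so M₂ = 5.55556 × 399 ≈ 2216.6684 billion.
ΔM = M₂ − M₁ = 2216.6684 − 5202.0862 = -2985.4178 billion.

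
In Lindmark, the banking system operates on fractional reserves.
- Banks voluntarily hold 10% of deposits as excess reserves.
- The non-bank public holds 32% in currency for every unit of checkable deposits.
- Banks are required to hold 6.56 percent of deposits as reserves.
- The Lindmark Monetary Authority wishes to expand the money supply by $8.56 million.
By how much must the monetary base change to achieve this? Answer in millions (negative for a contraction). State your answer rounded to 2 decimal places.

The money multiplier is m = (1 + c) / (rr + e + c) = (1 + 0.32) / (0.0656 + 0.1 + 0.32) ≈ 2.7183.
ΔMB = ΔM / m = (+8.56) / 2.7183 ≈ 3.149 million.

$3.15 million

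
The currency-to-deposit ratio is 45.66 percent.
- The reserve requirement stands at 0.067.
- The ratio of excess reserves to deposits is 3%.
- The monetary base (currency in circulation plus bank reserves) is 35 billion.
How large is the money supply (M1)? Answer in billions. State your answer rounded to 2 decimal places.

92.09 billion

The money multiplier is m = (1 + c) / (rr + e + c) = (1 + 0.4566) / (0.067 + 0.03 + 0.4566) ≈ 2.63114.
So M = m × MB = 2.63114 × 35 = 92.0899 billion.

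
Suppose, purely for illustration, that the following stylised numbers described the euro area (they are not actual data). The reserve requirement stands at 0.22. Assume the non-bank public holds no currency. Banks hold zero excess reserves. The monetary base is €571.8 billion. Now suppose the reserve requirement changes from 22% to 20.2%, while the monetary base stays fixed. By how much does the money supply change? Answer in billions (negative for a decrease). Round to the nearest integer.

€232 billion

Initially m₁ = 1 / (0.22) ≈ 4.5455, so M₁ = 4.5455 × 571.8 = 2599.1169 billion.
After the change m₂ = 1 / (0.202) ≈ 4.9505, so M₂ = 4.9505 × 571.8 = 2830.6959 billion.
ΔM = M₂ − M₁ = 2830.6959 − 2599.1169 = 231.579 billion.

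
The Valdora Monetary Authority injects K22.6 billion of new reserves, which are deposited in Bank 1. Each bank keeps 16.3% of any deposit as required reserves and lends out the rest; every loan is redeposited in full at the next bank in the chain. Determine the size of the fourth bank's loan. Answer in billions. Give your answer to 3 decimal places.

K11.092 billion

Each bank lends a fraction (1 − rr) = 0.8370 of the deposit it receives, so Bank 4 receives 22.6·0.8370^3 and lends 22.6·0.8370^4 ≈ 11.0920 billion.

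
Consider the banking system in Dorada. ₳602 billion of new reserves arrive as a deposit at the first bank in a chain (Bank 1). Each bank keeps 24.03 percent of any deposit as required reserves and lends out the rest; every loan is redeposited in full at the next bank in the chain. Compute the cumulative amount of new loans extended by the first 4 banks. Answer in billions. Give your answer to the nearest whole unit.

₳1269 billion

Bank i lends (1 − rr)^i of the original deposit: Bank 1 lends 602·0.7597 = 457.3394, Bank 2 lends 602·0.7597² ≈ 347.4407, and so on.
Summing a geometric series: total = 602·[0.7597·(1 − 0.7597^4) / (1 − 0.7597)] ≈ 1269.2542 billion.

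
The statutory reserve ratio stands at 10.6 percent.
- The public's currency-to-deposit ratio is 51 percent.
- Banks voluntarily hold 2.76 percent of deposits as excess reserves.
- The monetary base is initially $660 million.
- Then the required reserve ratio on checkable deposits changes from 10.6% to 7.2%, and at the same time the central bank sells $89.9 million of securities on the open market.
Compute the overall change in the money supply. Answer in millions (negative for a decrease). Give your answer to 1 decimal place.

-136.3 million

Before: m₁ = (1 + 0.51) / (0.106 + 0.0276 + 0.51) ≈ 2.34618, MB₁ = 660, so M₁ = 2.34618 × 660 = 1548.4788 million.
After: m₂ = (1 + 0.51) / (0.072 + 0.0276 + 0.51) ≈ 2.47703, MB₂ = 660 − 89.9 = 570.1, so M₂ = 2.47703 × 570.1 ≈ 1412.1548 million.
ΔM = M₂ − M₁ = 1412.1548 − 1548.4788 = -136.324 million.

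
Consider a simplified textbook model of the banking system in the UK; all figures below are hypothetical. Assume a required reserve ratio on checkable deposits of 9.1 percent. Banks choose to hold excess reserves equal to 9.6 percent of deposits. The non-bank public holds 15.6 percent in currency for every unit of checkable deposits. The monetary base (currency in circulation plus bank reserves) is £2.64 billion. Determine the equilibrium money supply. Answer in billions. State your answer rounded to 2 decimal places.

The money multiplier is m = (1 + c) / (rr + e + c) = (1 + 0.156) / (0.091 + 0.096 + 0.156) ≈ 3.3703.
So M = m × MB = 3.3703 × 2.64 ≈ 8.8976 billion.

£8.90 billion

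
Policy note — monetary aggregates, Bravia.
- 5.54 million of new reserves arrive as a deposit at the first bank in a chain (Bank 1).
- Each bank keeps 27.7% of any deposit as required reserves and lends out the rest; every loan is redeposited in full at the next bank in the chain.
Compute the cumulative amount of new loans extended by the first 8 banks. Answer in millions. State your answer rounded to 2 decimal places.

13.38 million

Bank i lends (1 − rr)^i of the original deposit: Bank 1 lends 5.54·0.7230 ≈ 4.0054, Bank 2 lends 5.54·0.7230² ≈ 2.8959, and so on.
Summing a geometric series: total = 5.54·[0.7230·(1 − 0.7230^8) / (1 − 0.7230)] ≈ 13.3804 million.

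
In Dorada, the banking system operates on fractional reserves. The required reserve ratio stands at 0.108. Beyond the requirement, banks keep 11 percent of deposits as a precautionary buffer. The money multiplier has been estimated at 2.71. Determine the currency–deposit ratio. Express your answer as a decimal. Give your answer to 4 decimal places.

Using m = 2.71. From m = (1 + c)/(c + rr + e), rearranging gives 1 + c = m·(c + rr + e), so c·(1 − m) = m·(rr + e) − 1.
Hence c = [m·(rr + e) − 1]/(1 − m) = [2.71 × (0.108 + 0.11) − 1] / (1 − 2.71) ≈ 0.239310.

0.2393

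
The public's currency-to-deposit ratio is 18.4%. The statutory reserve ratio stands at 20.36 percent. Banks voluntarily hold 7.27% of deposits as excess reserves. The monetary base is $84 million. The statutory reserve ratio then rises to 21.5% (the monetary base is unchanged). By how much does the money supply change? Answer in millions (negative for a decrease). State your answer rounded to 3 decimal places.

Initially m₁ = (1 + 0.184) / (0.2036 + 0.0727 + 0.184) ≈ 2.572235, so M₁ = 2.572235 × 84 ≈ 216.0677 million.
After the change m₂ = (1 + 0.184) / (0.215 + 0.0727 + 0.184) ≈ 2.510070, so M₂ = 2.510070 × 84 ≈ 210.8459 million.
ΔM = M₂ − M₁ = 210.8459 − 216.0677 = -5.2218 million.

-5.222 million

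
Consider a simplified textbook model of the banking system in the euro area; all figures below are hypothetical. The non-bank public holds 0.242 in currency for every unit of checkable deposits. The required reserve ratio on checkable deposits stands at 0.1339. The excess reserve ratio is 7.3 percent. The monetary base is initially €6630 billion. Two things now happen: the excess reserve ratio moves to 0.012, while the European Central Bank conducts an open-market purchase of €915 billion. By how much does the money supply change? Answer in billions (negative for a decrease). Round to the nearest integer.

€5814 billion

Before: m₁ = (1 + 0.242) / (0.1339 + 0.073 + 0.242) ≈ 2.76676, MB₁ = 6630, so M₁ = 2.76676 × 6630 = 18343.6188 billion.
After: m₂ = (1 + 0.242) / (0.1339 + 0.012 + 0.242) ≈ 3.20186, MB₂ = 6630 + 915 = 7545, so M₂ = 3.20186 × 7545 = 24158.0337 billion.
ΔM = M₂ − M₁ = 24158.0337 − 18343.6188 = 5814.4149 billion.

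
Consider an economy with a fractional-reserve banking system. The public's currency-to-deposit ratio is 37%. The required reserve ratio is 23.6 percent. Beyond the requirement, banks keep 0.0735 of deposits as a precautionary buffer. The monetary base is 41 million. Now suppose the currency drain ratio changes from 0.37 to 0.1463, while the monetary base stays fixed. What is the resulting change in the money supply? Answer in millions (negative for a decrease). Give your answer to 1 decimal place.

Initially m₁ = (1 + 0.37) / (0.236 + 0.0735 + 0.37) ≈ 2.0162, so M₁ = 2.0162 × 41 = 82.6642 million.
After the change m₂ = (1 + 0.1463) / (0.236 + 0.0735 + 0.1463) ≈ 2.5149, so M₂ = 2.5149 × 41 = 103.1109 million.
ΔM = M₂ − M₁ = 103.1109 − 82.6642 = 20.4467 million.

20.4 million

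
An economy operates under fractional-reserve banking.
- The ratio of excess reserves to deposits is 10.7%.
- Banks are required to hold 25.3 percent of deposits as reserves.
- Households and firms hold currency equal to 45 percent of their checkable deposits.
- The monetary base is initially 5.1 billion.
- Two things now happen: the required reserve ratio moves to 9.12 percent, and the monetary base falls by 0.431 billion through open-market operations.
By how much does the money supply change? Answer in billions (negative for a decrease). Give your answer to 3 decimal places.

1.315 billion

Before: m₁ = (1 + 0.45) / (0.253 + 0.107 + 0.45) ≈ 1.79012, MB₁ = 5.1, so M₁ = 1.79012 × 5.1 ≈ 9.1296 billion.
After: m₂ = (1 + 0.45) / (0.0912 + 0.107 + 0.45) ≈ 2.23696, MB₂ = 5.1 − 0.431 = 4.669, so M₂ = 2.23696 × 4.669 ≈ 10.4444 billion.
ΔM = M₂ − M₁ = 10.4444 − 9.1296 = 1.3148 billion.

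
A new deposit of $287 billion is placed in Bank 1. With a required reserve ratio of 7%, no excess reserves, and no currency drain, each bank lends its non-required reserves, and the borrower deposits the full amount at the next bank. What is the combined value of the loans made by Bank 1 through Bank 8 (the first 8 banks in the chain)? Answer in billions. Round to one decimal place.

Bank i lends (1 − rr)^i of the original deposit: Bank 1 lends 287·0.9300 = 266.9100, Bank 2 lends 287·0.9300² = 248.2263, and so on.
Summing a geometric series: total = 287·[0.9300·(1 − 0.9300^8) / (1 − 0.9300)] ≈ 1679.3146 billion.

$1679.3 billion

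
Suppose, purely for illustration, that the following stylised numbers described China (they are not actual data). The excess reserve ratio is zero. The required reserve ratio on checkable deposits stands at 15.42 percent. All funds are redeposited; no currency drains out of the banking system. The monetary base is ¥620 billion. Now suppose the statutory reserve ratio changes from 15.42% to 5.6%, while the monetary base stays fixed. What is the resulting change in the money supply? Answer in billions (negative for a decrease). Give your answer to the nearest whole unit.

Initially m₁ = 1 / (0.1542) ≈ 6.4851, so M₁ = 6.4851 × 620 = 4020.762 billion.
After the change m₂ = 1 / (0.056) ≈ 17.8571, so M₂ = 17.8571 × 620 = 11071.402 billion.
ΔM = M₂ − M₁ = 11071.402 − 4020.762 = 7050.64 billion.

¥7051 billion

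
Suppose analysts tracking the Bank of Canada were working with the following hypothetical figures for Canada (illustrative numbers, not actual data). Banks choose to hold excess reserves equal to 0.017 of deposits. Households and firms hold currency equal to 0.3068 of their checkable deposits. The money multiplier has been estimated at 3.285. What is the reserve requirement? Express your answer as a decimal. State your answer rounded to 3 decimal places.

0.074

Using m = 3.285. Since m = (1 + c)/(c + rr + e), the denominator satisfies c + rr + e = (1 + c)/m = (1 + 0.3068) / 3.285 ≈ 0.397808.
With c = 0.3068 and e = 0.017, the reserve requirement is 0.397808 − 0.3068 − 0.017 = 0.074008.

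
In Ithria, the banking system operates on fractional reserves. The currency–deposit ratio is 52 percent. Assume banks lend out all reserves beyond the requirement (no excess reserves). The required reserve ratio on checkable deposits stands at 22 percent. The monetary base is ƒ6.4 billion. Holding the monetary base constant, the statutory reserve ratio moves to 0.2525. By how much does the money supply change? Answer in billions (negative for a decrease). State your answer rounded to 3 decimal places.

Initially m₁ = (1 + 0.52) / (0.22 + 0.52) ≈ 2.05405, so M₁ = 2.05405 × 6.4 ≈ 13.1459 billion.
After the change m₂ = (1 + 0.52) / (0.2525 + 0.52) ≈ 1.96764, so M₂ = 1.96764 × 6.4 ≈ 12.5929 billion.
ΔM = M₂ − M₁ = 12.5929 − 13.1459 = -0.553 billion.

-0.553 billion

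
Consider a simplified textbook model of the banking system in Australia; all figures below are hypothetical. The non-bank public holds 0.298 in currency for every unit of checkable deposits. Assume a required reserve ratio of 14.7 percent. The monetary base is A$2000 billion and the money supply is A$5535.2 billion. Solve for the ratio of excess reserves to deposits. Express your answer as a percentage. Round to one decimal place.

Using m = M/MB = 5535.2/2000 = 2.767600. Since m = (1 + c)/(c + rr + e), the denominator satisfies c + rr + e = (1 + c)/m = (1 + 0.298) / 2.767600 ≈ 0.468998.
With c = 0.298 and rr = 0.147, the ratio of excess reserves to deposits is 0.468998 − 0.298 − 0.147 = 0.023998.

2.4%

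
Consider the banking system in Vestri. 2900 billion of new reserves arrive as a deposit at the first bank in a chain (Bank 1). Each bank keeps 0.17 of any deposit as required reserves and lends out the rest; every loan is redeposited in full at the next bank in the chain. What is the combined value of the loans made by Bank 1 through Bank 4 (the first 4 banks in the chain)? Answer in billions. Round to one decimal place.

7439.3 billion

Bank i lends (1 − rr)^i of the original deposit: Bank 1 lends 2900·0.8300 = 2407.0000, Bank 2 lends 2900·0.8300² = 1997.8100, and so on.
Summing a geometric series: total = 2900·[0.8300·(1 − 0.8300^4) / (1 − 0.8300)] ≈ 7439.2836 billion.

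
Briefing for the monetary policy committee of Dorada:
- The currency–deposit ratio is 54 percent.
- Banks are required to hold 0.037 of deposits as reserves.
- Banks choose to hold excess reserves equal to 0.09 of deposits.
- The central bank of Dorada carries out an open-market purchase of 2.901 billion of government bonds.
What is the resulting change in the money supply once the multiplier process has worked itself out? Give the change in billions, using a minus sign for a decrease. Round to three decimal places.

6.698 billion

The money multiplier is m = (1 + c) / (rr + e + c) = (1 + 0.54) / (0.037 + 0.09 + 0.54) ≈ 2.30885.
The purchase adds 2.901 billion of base, so ΔM = m × ΔMB = 2.30885 × (+2.901) ≈ 6.698 billion.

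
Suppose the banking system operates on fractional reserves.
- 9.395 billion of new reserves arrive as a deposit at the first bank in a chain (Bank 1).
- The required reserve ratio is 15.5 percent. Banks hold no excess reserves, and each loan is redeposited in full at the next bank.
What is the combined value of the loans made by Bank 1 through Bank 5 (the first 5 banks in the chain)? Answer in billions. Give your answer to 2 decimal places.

29.15 billion

Bank i lends (1 − rr)^i of the original deposit: Bank 1 lends 9.395·0.8450 ≈ 7.9388, Bank 2 lends 9.395·0.8450² ≈ 6.7083, and so on.
Summing a geometric series: total = 9.395·[0.8450·(1 − 0.8450^5) / (1 − 0.8450)] ≈ 29.1528 billion.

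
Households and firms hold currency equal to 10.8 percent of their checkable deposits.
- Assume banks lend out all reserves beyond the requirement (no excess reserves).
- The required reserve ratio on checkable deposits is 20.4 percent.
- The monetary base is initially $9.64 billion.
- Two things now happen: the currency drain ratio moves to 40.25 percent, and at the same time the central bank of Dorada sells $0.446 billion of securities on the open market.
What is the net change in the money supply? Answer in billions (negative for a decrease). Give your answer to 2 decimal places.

-12.97 billion

Before: m₁ = (1 + 0.108) / (0.204 + 0.108) ≈ 3.5513, MB₁ = 9.64, so M₁ = 3.5513 × 9.64 ≈ 34.2345 billion.
After: m₂ = (1 + 0.4025) / (0.204 + 0.4025) ≈ 2.3124, MB₂ = 9.64 − 0.446 = 9.194, so M₂ = 2.3124 × 9.194 ≈ 21.2602 billion.
ΔM = M₂ − M₁ = 21.2602 − 34.2345 = -12.9743 billion.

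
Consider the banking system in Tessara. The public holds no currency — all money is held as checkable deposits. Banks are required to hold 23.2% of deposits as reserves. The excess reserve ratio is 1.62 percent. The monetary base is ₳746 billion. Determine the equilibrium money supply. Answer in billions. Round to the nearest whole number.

The money multiplier is m = 1 / (rr + e) = 1 / (0.232 + 0.0162) ≈ 4.0290.
So M = m × MB = 4.0290 × 746 = 3005.634 billion.

₳3006 billion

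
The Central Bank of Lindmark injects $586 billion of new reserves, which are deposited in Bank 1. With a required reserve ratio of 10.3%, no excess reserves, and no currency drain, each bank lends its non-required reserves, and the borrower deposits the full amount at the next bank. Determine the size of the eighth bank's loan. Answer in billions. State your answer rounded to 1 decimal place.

$245.6 billion

Each bank lends a fraction (1 − rr) = 0.8970 of the deposit it receives, so Bank 8 receives 586·0.8970^7 and lends 586·0.8970^8 ≈ 245.6050 billion.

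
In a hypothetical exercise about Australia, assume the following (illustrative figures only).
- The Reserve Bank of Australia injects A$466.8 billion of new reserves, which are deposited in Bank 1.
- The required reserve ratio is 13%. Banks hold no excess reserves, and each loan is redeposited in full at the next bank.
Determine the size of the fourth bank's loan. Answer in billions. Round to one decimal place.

A$267.4 billion

Each bank lends a fraction (1 − rr) = 0.8700 of the deposit it receives, so Bank 4 receives 466.8·0.8700^3 and lends 466.8·0.8700^4 ≈ 267.4286 billion.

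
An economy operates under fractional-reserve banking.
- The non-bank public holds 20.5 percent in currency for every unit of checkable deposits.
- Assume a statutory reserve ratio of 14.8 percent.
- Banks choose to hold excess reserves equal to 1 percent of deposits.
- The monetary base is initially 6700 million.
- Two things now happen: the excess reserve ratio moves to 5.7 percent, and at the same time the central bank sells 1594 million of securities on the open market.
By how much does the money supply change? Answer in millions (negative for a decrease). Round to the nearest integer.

Before: m₁ = (1 + 0.205) / (0.148 + 0.01 + 0.205) ≈ 3.31956, MB₁ = 6700, so M₁ = 3.31956 × 6700 = 22241.052 million.
After: m₂ = (1 + 0.205) / (0.148 + 0.057 + 0.205) ≈ 2.93902, MB₂ = 6700 − 1594 = 5106, so M₂ = 2.93902 × 5106 ≈ 15006.6361 million.
ΔM = M₂ − M₁ = 15006.6361 − 22241.052 = -7234.4159 million.

-7234 million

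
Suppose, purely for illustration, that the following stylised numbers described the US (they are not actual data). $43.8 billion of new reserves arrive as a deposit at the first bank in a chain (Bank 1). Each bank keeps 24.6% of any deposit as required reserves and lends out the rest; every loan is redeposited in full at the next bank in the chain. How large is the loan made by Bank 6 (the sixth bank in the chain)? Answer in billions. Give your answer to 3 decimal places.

Each bank lends a fraction (1 − rr) = 0.7540 of the deposit it receives, so Bank 6 receives 43.8·0.7540^5 and lends 43.8·0.7540^6 ≈ 8.0483 billion.

$8.048 billion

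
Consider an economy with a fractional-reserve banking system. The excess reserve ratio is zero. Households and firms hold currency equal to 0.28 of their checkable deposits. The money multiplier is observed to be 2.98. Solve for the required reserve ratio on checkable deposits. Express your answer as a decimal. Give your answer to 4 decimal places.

0.1495

Using m = 2.98. Since m = (1 + c)/(c + rr + e), the denominator satisfies c + rr + e = (1 + c)/m = (1 + 0.28) / 2.98 ≈ 0.429530.
With c = 0.28 and e = 0, the required reserve ratio on checkable deposits is 0.429530 − 0.28 − 0 = 0.14953.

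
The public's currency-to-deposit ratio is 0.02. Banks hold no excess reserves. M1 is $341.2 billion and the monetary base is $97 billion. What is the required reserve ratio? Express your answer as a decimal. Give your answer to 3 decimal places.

Using m = M/MB = 341.2/97 ≈ 3.517526. Since m = (1 + c)/(c + rr + e), the denominator satisfies c + rr + e = (1 + c)/m = (1 + 0.02) / 3.517526 ≈ 0.289977.
With c = 0.02 and e = 0, the required reserve ratio is 0.289977 − 0.02 − 0 = 0.269977.

0.270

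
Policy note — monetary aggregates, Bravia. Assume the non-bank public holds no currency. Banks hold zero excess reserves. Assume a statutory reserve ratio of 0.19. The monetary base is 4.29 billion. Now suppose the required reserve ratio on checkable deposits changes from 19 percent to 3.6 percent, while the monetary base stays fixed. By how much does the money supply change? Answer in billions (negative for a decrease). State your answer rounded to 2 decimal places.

96.59 billion

Initially m₁ = 1 / (0.19) ≈ 5.2632, so M₁ = 5.2632 × 4.29 ≈ 22.5791 billion.
After the change m₂ = 1 / (0.036) ≈ 27.7778, so M₂ = 27.7778 × 4.29 ≈ 119.1668 billion.
ΔM = M₂ − M₁ = 119.1668 − 22.5791 = 96.5877 billion.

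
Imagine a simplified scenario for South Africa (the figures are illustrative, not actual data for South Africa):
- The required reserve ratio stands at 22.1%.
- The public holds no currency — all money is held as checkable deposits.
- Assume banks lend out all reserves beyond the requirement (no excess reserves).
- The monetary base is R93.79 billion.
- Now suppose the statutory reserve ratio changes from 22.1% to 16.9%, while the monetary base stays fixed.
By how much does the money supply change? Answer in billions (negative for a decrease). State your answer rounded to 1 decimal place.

Initially m₁ = 1 / (0.221) ≈ 4.5249, so M₁ = 4.5249 × 93.79 ≈ 424.3904 billion.
After the change m₂ = 1 / (0.169) ≈ 5.9172, so M₂ = 5.9172 × 93.79 ≈ 554.9742 billion.
ΔM = M₂ − M₁ = 554.9742 − 424.3904 = 130.5838 billion.

R130.6 billion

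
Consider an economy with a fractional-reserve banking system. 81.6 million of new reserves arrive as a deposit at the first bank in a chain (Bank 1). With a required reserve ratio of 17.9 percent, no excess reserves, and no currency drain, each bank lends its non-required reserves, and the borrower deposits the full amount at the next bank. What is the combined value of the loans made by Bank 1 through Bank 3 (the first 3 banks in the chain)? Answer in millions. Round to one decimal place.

167.2 million

Bank i lends (1 − rr)^i of the original deposit: Bank 1 lends 81.6·0.8210 = 66.9936, Bank 2 lends 81.6·0.8210² ≈ 55.0017, and so on.
Summing a geometric series: total = 81.6·[0.8210·(1 − 0.8210^3) / (1 − 0.8210)] ≈ 167.1518 million.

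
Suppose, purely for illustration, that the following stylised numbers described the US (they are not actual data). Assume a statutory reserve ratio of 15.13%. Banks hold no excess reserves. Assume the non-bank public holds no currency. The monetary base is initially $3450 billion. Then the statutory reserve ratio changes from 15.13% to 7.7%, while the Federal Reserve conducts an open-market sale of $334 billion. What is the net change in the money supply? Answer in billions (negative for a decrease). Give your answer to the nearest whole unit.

$17665 billion

Before: m₁ = 1 / (0.1513) ≈ 6.60939, MB₁ = 3450, so M₁ = 6.60939 × 3450 = 22802.3955 billion.
After: m₂ = 1 / (0.077) ≈ 12.98701, MB₂ = 3450 − 334 = 3116, so M₂ = 12.98701 × 3116 ≈ 40467.5232 billion.
ΔM = M₂ − M₁ = 40467.5232 − 22802.3955 = 17665.1277 billion.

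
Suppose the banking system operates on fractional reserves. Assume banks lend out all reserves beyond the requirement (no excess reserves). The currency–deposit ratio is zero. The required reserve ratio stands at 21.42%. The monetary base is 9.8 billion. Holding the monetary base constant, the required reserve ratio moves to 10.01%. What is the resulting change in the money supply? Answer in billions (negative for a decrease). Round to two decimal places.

52.15 billion

Initially m₁ = 1 / (0.2142) ≈ 4.6685, so M₁ = 4.6685 × 9.8 = 45.7513 billion.
After the change m₂ = 1 / (0.1001) ≈ 9.99, so M₂ = 9.99 × 9.8 = 97.902 billion.
ΔM = M₂ − M₁ = 97.902 − 45.7513 = 52.1507 billion.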